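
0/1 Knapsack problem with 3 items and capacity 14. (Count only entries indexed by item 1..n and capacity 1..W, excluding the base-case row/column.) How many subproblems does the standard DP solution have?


The DP table is indexed by (item, capacity).
Rows: 3 items
Columns: 14 capacity values (1 to W)
Total subproblems = 3 * 14 = 42


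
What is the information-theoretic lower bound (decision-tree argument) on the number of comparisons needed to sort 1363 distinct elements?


A binary decision tree of height h has at most 2^h leaves and needs at least n! of them, so h >= ceil(log2(n!)).
1363! is far too large to multiply out, so use Stirling's series:
  ln(n!) ~ n ln n - n + (1/2) ln(2 pi n) + 1/(12n)  (error below 1/(360 n^3), negligible here)
  ln(1363) = 7.2174434
  n ln n = 1363 * 7.2174434 = 9837.3754
  (1/2) ln(2 pi * 1363) = (1/2) ln(8563.9816) = 4.5277
  1/(12*1363) = 0.0001
  ln(1363!) ~ 9837.3754 - 1363 + 4.5277 + 0.0001 = 8478.9032
Convert to base 2: log2(1363!) = 8478.9032 / ln 2 = 8478.9032 / 0.69314718 = 12232.4716
ceil(12232.4716) = 12233


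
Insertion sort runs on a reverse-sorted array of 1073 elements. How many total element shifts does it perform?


Sum of shifts = 1 + 2 + 3 + ... + 1072
= 1073 * 1072 / 2
= 1150256 / 2
= 575128


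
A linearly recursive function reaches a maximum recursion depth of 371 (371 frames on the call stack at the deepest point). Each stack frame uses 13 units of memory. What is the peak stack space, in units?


Maximum recursion depth = 371 frames
Memory per frame = 13 units
Total stack space = depth * frame_size
= 371 * 13 = 4823


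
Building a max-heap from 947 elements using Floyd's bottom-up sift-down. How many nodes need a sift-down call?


In a heap of 947 elements (0-indexed array):
  Last element index: 946
  Parent of last element: floor((946 - 1) / 2) = 472
  Internal nodes: indices 0 to 472
  Count = floor(947/2) = 473


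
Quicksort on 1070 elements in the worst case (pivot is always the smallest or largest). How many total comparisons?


In the worst case, each partition step picks the worst pivot:
  Partition 1: 1069 comparisons (n-1 elements to compare)
  Partition 2: 1068 comparisons
  Partition 3: 1067 comparisons
  Partition 4: 1066 comparisons
  Partition 5: 1065 comparisons
  ...
  Last partition: 0 comparisons
Total = (n-1) + (n-2) + ... + 1 + 0 = n*(n-1)/2
= 1070*1069/2 = 571915


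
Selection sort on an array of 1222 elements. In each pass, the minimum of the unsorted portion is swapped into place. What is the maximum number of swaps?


Selection sort performs one swap per pass:
  Pass 1: find min in positions 0 to 1221, swap with position 0
  Pass 2: find min in positions 1 to 1221, swap with position 1
  Pass 3: find min in positions 2 to 1221, swap with position 2
  Pass 4: find min in positions 3 to 1221, swap with position 3
  Pass 5: find min in positions 4 to 1221, swap with position 4
  ... (1216 more passes)
Total passes (and swaps) = n - 1 = 1222 - 1 = 1221


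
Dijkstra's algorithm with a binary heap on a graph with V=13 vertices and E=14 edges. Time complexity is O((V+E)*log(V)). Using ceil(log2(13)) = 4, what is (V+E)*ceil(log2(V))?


Dijkstra with a binary heap: each vertex is extracted once, each edge may relax once.
Each heap operation costs O(log V).
V + E = 13 + 14 = 27
ceil(log2(13)) = 4 (since 2^3 = 8 < 13 <= 16 = 2^4)
Total heap work = (V+E) * ceil(log2(V)) = 27 * 4 = 108


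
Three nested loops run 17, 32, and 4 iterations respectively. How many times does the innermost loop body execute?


Loop 1 (outermost): 17 iterations
Loop 2 (middle): 32 iterations per outer
Loop 3 (innermost): 4 iterations per middle
Total = 17 * 32 * 4 = 2176


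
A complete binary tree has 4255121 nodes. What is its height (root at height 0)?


In a complete binary tree, level k holds nodes 2^k .. 2^(k+1)-1 (1-indexed).
Height = floor(log2(n)) = floor(log2(4255121)) = 22
Check: 2^22 = 4194304 <= 4255121 < 8388608 = 2^23


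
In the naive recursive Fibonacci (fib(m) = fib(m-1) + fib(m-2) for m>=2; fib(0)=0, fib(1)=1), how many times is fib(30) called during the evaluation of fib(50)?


Let N(m) = number of times fib(m) is called while evaluating fib(50).
N(50) = 1 (the initial call).
N(49) = 1 (only fib(50) calls it).
For 1 <= m <= 48: fib(m) is called by fib(m+1) and fib(m+2), so
  N(m) = N(m+1) + N(m+2).
fib(0) is called only by fib(2), so N(0) = N(2).
Walk down from m=50:
  N(50)=1, N(49)=1, N(48)=2, N(47)=3, N(46)=5, N(45)=8, N(44)=13, N(43)=21, N(42)=34, N(41)=55, N(40)=89, N(39)=144, N(38)=233, N(37)=377, N(36)=610, N(35)=987, N(34)=1597, N(33)=2584, N(32)=4181, N(31)=6765, N(30)=10946
N(30) = 10946


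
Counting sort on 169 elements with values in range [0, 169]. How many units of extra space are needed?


Output array size: 169 (to store sorted result)
Count array size: 170 (one slot per possible value, range 0 to 169)
Total extra space = 169 + 170 = 339


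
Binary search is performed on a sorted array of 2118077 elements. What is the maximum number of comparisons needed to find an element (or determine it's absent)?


Binary search halves the search space each comparison:
  Step 1: search space = 2118077 -> 1059038
  Step 2: search space = 1059038 -> 529519
  Step 3: search space = 529519 -> 264759
  Step 4: search space = 264759 -> 132379
  Step 5: search space = 132379 -> 66189
  Step 6: search space = 66189 -> 33094
  Step 7: search space = 33094 -> 16547
  Step 8: search space = 16547 -> 8273
  Step 9: search space = 8273 -> 4136
  Step 10: search space = 4136 -> 2068
  Step 11: search space = 2068 -> 1034
  Step 12: search space = 1034 -> 517
  Step 13: search space = 517 -> 258
  Step 14: search space = 258 -> 129
  Step 15: search space = 129 -> 64
  Step 16: search space = 64 -> 32
  Step 17: search space = 32 -> 16
  Step 18: search space = 16 -> 8
  Step 19: search space = 8 -> 4
  Step 20: search space = 4 -> 2
  Step 21: search space = 2 -> 1
  Step 22: search space = 1 (final check)
Maximum comparisons = floor(log2(2118077)) + 1 = 21 + 1 = 22


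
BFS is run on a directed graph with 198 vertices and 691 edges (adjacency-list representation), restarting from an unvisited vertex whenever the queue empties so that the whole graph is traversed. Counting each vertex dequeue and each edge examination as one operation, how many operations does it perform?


A full BFS traversal dequeues each vertex exactly once and examines each directed edge exactly once.
V = 198 (vertex processing cost)
E = 691 (edge examination cost)
Total operations proportional to V + E = 198 + 691 = 889


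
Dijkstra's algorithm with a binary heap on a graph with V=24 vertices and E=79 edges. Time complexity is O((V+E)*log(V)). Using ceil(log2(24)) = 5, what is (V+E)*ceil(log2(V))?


Dijkstra with a binary heap: each vertex is extracted once, each edge may relax once.
Each heap operation costs O(log V).
V + E = 24 + 79 = 103
ceil(log2(24)) = 5 (since 2^4 = 16 < 24 <= 32 = 2^5)
Total heap work = (V+E) * ceil(log2(V)) = 103 * 5 = 515


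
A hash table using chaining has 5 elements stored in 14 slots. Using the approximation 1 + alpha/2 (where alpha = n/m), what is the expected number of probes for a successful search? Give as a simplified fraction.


Load factor alpha = n/m = 5/14
Expected probes = 1 + alpha/2 = 1 + 5/(2*14)
= 1 + 5/28
= 28/28 + 5/28
= 33/28


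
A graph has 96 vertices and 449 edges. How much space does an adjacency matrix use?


Adjacency matrix: V x V grid of entries
Space = V^2 = 96^2 = 96 * 96 = 9216


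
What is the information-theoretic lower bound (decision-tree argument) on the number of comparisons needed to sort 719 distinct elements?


A binary decision tree of height h has at most 2^h leaves and needs at least n! of them, so h >= ceil(log2(n!)).
719! is far too large to multiply out, so use Stirling's series:
  ln(n!) ~ n ln n - n + (1/2) ln(2 pi n) + 1/(12n)  (error below 1/(360 n^3), negligible here)
  ln(719) = 6.5778614
  n ln n = 719 * 6.5778614 = 4729.4823
  (1/2) ln(2 pi * 719) = (1/2) ln(4517.6102) = 4.2079
  1/(12*719) = 0.0001
  ln(719!) ~ 4729.4823 - 719 + 4.2079 + 0.0001 = 4014.6903
Convert to base 2: log2(719!) = 4014.6903 / ln 2 = 4014.6903 / 0.69314718 = 5791.9738
ceil(5791.9738) = 5792


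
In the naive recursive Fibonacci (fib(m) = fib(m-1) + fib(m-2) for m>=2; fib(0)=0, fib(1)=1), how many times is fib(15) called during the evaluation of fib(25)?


Let N(m) = number of times fib(m) is called while evaluating fib(25).
N(25) = 1 (the initial call).
N(24) = 1 (only fib(25) calls it).
For 1 <= m <= 23: fib(m) is called by fib(m+1) and fib(m+2), so
  N(m) = N(m+1) + N(m+2).
fib(0) is called only by fib(2), so N(0) = N(2).
Walk down from m=25:
  N(25)=1, N(24)=1, N(23)=2, N(22)=3, N(21)=5, N(20)=8, N(19)=13, N(18)=21, N(17)=34, N(16)=55, N(15)=89
N(15) = 89


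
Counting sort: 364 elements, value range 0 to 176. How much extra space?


n = 364 (output array)
k = 177 (count array for 177 distinct values)
Extra space = 364 + 177 = 541


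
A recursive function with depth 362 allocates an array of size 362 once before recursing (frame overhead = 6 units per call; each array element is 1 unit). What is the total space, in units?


Array allocation: 362 units (allocated once)
Stack frames: 362 deep * 6 per frame = 2172 units
Total = 362 + 2172 = 2534


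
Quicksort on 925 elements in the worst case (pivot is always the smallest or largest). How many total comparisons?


In the worst case, each partition step picks the worst pivot:
  Partition 1: 924 comparisons (n-1 elements to compare)
  Partition 2: 923 comparisons
  Partition 3: 922 comparisons
  Partition 4: 921 comparisons
  Partition 5: 920 comparisons
  ...
  Last partition: 0 comparisons
Total = (n-1) + (n-2) + ... + 1 + 0 = n*(n-1)/2
= 925*924/2 = 427350


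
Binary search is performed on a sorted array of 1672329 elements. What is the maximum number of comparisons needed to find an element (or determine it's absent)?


Binary search halves the search space each comparison:
  Step 1: search space = 1672329 -> 836164
  Step 2: search space = 836164 -> 418082
  Step 3: search space = 418082 -> 209041
  Step 4: search space = 209041 -> 104520
  Step 5: search space = 104520 -> 52260
  Step 6: search space = 52260 -> 26130
  Step 7: search space = 26130 -> 13065
  Step 8: search space = 13065 -> 6532
  Step 9: search space = 6532 -> 3266
  Step 10: search space = 3266 -> 1633
  Step 11: search space = 1633 -> 816
  Step 12: search space = 816 -> 408
  Step 13: search space = 408 -> 204
  Step 14: search space = 204 -> 102
  Step 15: search space = 102 -> 51
  Step 16: search space = 51 -> 25
  Step 17: search space = 25 -> 12
  Step 18: search space = 12 -> 6
  Step 19: search space = 6 -> 3
  Step 20: search space = 3 -> 1
  Step 21: search space = 1 (final check)
Maximum comparisons = floor(log2(1672329)) + 1 = 20 + 1 = 21


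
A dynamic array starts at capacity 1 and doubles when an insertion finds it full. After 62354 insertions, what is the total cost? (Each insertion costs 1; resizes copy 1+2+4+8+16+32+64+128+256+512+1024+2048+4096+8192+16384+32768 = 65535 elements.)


Insertion cost: 62354 (one per element)
Resizes occur just before inserting elements 2, 3, 5, 9, ...
Elements copied at each resize: 1 + 2 + 4 + 8 + 16 + 32 + 64 + 128 + 256 + 512 + 1024 + 2048 + 4096 + 8192 + 16384 + 32768
Sum of copies = 65535 (geometric series: 2^k - 1)
Total = 62354 + 65535 = 127889


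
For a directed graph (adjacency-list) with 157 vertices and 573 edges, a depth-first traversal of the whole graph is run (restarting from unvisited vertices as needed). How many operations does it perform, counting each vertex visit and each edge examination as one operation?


A full DFS traversal visits each vertex once and examines each edge once.
V = 157
E = 573
Sum = 157 + 573 = 730


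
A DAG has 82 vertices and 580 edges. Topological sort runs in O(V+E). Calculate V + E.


V = 82 (vertex processing)
E = 580 (edge processing)
V + E = 82 + 580 = 662


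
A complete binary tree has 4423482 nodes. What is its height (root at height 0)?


In a complete binary tree, level k holds nodes 2^k .. 2^(k+1)-1 (1-indexed).
Height = floor(log2(n)) = floor(log2(4423482)) = 22
Check: 2^22 = 4194304 <= 4423482 < 8388608 = 2^23


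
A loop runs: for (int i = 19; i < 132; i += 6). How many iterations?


Loop starts at i = 19, increments by 6, stops when i >= 132.
Number of iterations = ceil((132 - 19) / 6)
= ceil(113 / 6)
= 19


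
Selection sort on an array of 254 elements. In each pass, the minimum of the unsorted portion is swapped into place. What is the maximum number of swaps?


Selection sort performs one swap per pass:
  Pass 1: find min in positions 0 to 253, swap with position 0
  Pass 2: find min in positions 1 to 253, swap with position 1
  Pass 3: find min in positions 2 to 253, swap with position 2
  Pass 4: find min in positions 3 to 253, swap with position 3
  Pass 5: find min in positions 4 to 253, swap with position 4
  ... (248 more passes)
Total passes (and swaps) = n - 1 = 254 - 1 = 253


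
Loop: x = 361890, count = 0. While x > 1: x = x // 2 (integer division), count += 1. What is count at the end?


The variable x halves each step:
x = 361890 -> 180945 -> 90472 -> 45236 -> 22618 -> 11309 -> 5654 -> 2827 -> 1413 -> 706 -> 353 -> 176 -> 88 -> 44 -> 22 -> 11 -> 5 -> 2 -> 1
Number of halvings = floor(log2(361890)) = 18


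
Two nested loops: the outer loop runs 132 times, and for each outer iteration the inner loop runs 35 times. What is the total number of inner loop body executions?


Outer loop: 132 iterations
Inner loop: 35 iterations per outer iteration
Total = 132 * 35 = 4620


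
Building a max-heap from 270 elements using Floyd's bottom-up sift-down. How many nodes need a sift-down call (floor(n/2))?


In a heap of 270 elements (0-indexed array):
  Last element index: 269
  Parent of last element: floor((269 - 1) / 2) = 134
  Internal nodes: indices 0 to 134
  Count = floor(270/2) = 135


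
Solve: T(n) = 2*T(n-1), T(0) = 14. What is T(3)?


Unrolling:
T(3) = 2*T(2) = 2^2*T(1) = ... = 2^3*T(0)
= 2^3 * 14
= 8 * 14 = 112


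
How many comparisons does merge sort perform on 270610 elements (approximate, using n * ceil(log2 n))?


Recursion depth: ceil(log2(270610)) = 19
Each recursion level merges n = 270610 elements
Total = 270610 * 19 = 5141590


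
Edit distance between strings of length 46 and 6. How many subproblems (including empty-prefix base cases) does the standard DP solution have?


The table includes base cases (empty prefixes).
Rows: (m+1) = 47
Columns: (n+1) = 7
Total = 47 * 7 = 329


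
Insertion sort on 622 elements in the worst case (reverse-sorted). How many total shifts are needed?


In the worst case (reverse-sorted), each element shifts past all previous:
  Element 1: 1 shifts
  Element 2: 2 shifts
  Element 3: 3 shifts
  Element 4: 4 shifts
  Element 5: 5 shifts
  ...
  Element 621: 621 shifts
Total = 1 + 2 + ... + 621
= 622*(622-1)/2 = 193131


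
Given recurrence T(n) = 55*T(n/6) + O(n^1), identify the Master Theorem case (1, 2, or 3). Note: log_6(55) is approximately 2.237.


Master Theorem parameters: a=55, b=6, c=1
log_b(a) = 2.237
Compare b^c with a: 6^1 = 6 < 55, so c < log_b(a).
Comparing c=1 vs log_b(a)=2.237:
1 < 2.237 => Case 1
Result: T(n) = O(n^(log_6 55)) ~ O(n^2.237)
Master Theorem case = 1


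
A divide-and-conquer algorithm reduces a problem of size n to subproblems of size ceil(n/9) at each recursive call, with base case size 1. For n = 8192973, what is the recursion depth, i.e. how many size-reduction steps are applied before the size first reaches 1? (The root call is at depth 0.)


Each step divides the size by 9 (rounding up); after k steps the size is ceil(n/9^k), which equals 1 exactly when 9^k >= n.
So the depth is the smallest k with 9^k >= 8192973, i.e. ceil(log_9(8192973)).
9^7 = 4782969 < 8192973 <= 43046721 = 9^8
Recursion depth = 8


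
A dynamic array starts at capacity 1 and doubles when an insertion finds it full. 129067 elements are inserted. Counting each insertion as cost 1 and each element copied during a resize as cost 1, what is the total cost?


n = 129067
Insertion costs: 129067
Resizes copy 1, 2, 4, ... up to the largest power of 2 that is <= n-1 = 129066, i.e. 65536.
Copy costs = 1 + 2 + 4 + 8 + 16 + 32 + 64 + 128 + 256 + 512 + 1024 + 2048 + 4096 + 8192 + 16384 + 32768 + 65536 = 131071
Total = 129067 + 131071 = 260138


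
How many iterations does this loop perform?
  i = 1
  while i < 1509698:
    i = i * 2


The loop variable doubles each iteration:
i = 1 -> 2 -> 4 -> 8 -> 16 -> 32 -> 64 -> 128 -> 256 -> 512 -> 1024 -> 2048 -> 4096 -> 8192 -> 16384 -> 32768 -> 65536 -> 131072 -> 262144 -> 524288 -> 1048576 -> 2097152 (stop, 2097152 >= 1509698)
Number of doublings = ceil(log2(1509698)) = 21


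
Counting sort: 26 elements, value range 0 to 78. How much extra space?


n = 26 (output array)
k = 79 (count array for 79 distinct values)
Extra space = 26 + 79 = 105


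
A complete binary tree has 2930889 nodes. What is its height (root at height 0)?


In a complete binary tree, level k holds nodes 2^k .. 2^(k+1)-1 (1-indexed).
Height = floor(log2(n)) = floor(log2(2930889)) = 21
Check: 2^21 = 2097152 <= 2930889 < 4194304 = 2^22


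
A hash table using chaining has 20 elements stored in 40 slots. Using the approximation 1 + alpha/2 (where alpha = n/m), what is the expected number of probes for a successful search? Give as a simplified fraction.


Load factor alpha = n/m = 20/40
Expected probes = 1 + alpha/2 = 1 + 20/(2*40)
= 1 + 20/80
= 80/80 + 20/80
= 100/80
Simplify: 5/4


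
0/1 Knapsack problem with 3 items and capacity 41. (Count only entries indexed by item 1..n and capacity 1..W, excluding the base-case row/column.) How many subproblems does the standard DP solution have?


The DP table is indexed by (item, capacity).
Rows: 3 items
Columns: 41 capacity values (1 to W)
Total subproblems = 3 * 41 = 123


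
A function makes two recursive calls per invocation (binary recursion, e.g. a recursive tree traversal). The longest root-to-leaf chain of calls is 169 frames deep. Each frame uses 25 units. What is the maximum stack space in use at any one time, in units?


Binary recursion: the two calls run one after the other, so only one root-to-leaf chain of frames is on the stack at a time.
Maximum depth (longest chain) = 169 frames
Each frame = 25 units
Max stack space = 169 * 25 = 4225


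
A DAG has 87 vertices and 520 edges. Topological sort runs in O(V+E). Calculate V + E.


V = 87 (vertex processing)
E = 520 (edge processing)
V + E = 87 + 520 = 607


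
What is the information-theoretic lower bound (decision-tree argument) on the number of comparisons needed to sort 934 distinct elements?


A binary decision tree of height h has at most 2^h leaves and needs at least n! of them, so h >= ceil(log2(n!)).
934! is far too large to multiply out, so use Stirling's series:
  ln(n!) ~ n ln n - n + (1/2) ln(2 pi n) + 1/(12n)  (error below 1/(360 n^3), negligible here)
  ln(934) = 6.8394764
  n ln n = 934 * 6.8394764 = 6388.0710
  (1/2) ln(2 pi * 934) = (1/2) ln(5868.4951) = 4.3387
  1/(12*934) = 0.0001
  ln(934!) ~ 6388.0710 - 934 + 4.3387 + 0.0001 = 5458.4098
Convert to base 2: log2(934!) = 5458.4098 / ln 2 = 5458.4098 / 0.69314718 = 7874.8208
ceil(7874.8208) = 7875


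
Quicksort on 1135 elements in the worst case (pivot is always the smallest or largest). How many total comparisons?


In the worst case, each partition step picks the worst pivot:
  Partition 1: 1134 comparisons (n-1 elements to compare)
  Partition 2: 1133 comparisons
  Partition 3: 1132 comparisons
  Partition 4: 1131 comparisons
  Partition 5: 1130 comparisons
  ...
  Last partition: 0 comparisons
Total = (n-1) + (n-2) + ... + 1 + 0 = n*(n-1)/2
= 1135*1134/2 = 643545


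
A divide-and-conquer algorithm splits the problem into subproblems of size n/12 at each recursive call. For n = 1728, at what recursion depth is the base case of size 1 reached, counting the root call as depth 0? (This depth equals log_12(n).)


At each depth, the problem size is divided by 12:
  Depth 0: problem size = 1728
  Depth 1: problem size = 144
  Depth 2: problem size = 12
  Depth 3: problem size = 1 (base case)
The base case is reached at depth log_12(1728) = 3 (the tree has 4 levels counting depth 0, but the depth asked for is 3).
Recursion depth = 3


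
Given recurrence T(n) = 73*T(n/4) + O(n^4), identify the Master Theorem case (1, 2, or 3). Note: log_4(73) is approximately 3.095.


Master Theorem parameters: a=73, b=4, c=4
log_b(a) = 3.095
Compare b^c with a: 4^4 = 256 > 73, so c > log_b(a).
Comparing c=4 vs log_b(a)=3.095:
4 > 3.095 => Case 3
Result: T(n) = O(n^4)
Master Theorem case = 3


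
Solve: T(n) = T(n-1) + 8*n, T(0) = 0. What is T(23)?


Expanding the recurrence:
T(23) = T(22) + 8*23
       = T(21) + 8*22 + 8*23
       ...
       = T(0) + 8*(1 + 2 + ... + 23)
       = 0 + 8 * 23*24/2
       = 0 + 8 * 276
       = 0 + 2208 = 2208


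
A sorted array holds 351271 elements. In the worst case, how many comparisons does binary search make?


Halving sequence: 351271 -> 175635 -> 87817 -> 43908 -> 21954 -> 10977 -> 5488 -> 2744 -> 1372 -> 686 -> 343 -> 171 -> 85 -> 42 -> 21 -> 10 -> 5 -> 2 -> 1
Number of halvings = 18
Max comparisons = 18 + 1 = 19


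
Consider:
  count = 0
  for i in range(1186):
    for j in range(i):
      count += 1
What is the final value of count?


For each i, the inner loop runs i times:
  i=0: inner runs 0 times
  i=1: inner runs 1 time
  i=2: inner runs 2 times
  i=3: inner runs 3 times
  i=4: inner runs 4 times
  i=5: inner runs 5 times
  i=6: inner runs 6 times
  i=7: inner runs 7 times
  ...
Total = 0 + 1 + 2 + ... + 1185 = 1186*(1186-1)/2 = 702705


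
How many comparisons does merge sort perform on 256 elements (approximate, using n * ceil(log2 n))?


Recursion depth: ceil(log2(256)) = 8
Each recursion level merges n = 256 elements
Total = 256 * 8 = 2048


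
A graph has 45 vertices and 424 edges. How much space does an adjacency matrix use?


Adjacency matrix: V x V grid of entries
Space = V^2 = 45^2 = 45 * 45 = 2025


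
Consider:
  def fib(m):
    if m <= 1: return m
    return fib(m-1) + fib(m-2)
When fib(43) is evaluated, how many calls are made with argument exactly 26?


Let N(m) = number of times fib(m) is called while evaluating fib(43).
N(43) = 1 (the initial call).
N(42) = 1 (only fib(43) calls it).
For 1 <= m <= 41: fib(m) is called by fib(m+1) and fib(m+2), so
  N(m) = N(m+1) + N(m+2).
fib(0) is called only by fib(2), so N(0) = N(2).
Walk down from m=43:
  N(43)=1, N(42)=1, N(41)=2, N(40)=3, N(39)=5, N(38)=8, N(37)=13, N(36)=21, N(35)=34, N(34)=55, N(33)=89, N(32)=144, N(31)=233, N(30)=377, N(29)=610, N(28)=987, N(27)=1597, N(26)=2584
N(26) = 2584


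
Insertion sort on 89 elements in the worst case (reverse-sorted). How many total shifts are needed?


In the worst case (reverse-sorted), each element shifts past all previous:
  Element 1: 1 shifts
  Element 2: 2 shifts
  Element 3: 3 shifts
  Element 4: 4 shifts
  Element 5: 5 shifts
  ...
  Element 88: 88 shifts
Total = 1 + 2 + ... + 88
= 89*(89-1)/2 = 3916


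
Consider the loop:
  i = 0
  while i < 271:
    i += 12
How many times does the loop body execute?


Starting at i = 0, each iteration adds 12.
Iterations until i >= 271:
  Iteration 1: i = 0 -> i = 12
  Iteration 2: i = 12 -> i = 24
  Iteration 3: i = 24 -> i = 36
  Iteration 4: i = 36 -> i = 48
  Iteration 5: i = 48 -> i = 60
  Iteration 6: i = 60 -> i = 72
  Iteration 7: i = 72 -> i = 84
  Iteration 8: i = 84 -> i = 96
  ... continuing ...
Total iterations = ceil(271/12) = 23


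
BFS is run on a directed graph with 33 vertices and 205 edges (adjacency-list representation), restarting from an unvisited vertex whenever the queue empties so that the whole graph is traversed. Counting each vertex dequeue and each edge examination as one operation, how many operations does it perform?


A full BFS traversal dequeues each vertex exactly once and examines each directed edge exactly once.
V = 33 (vertex processing cost)
E = 205 (edge examination cost)
Total operations proportional to V + E = 33 + 205 = 238


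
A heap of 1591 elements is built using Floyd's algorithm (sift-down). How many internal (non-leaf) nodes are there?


Leaf nodes occupy roughly half the array.
Sift-down is called for each internal node, starting from the last one.
Internal nodes = floor(n/2) = floor(1591/2) = 795


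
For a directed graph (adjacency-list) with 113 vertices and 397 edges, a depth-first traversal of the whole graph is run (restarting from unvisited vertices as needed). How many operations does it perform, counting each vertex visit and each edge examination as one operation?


A full DFS traversal visits each vertex once and examines each edge once.
V = 113
E = 397
Sum = 113 + 397 = 510


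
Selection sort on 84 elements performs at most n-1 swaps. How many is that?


Each of the 83 passes places one element in its final position.
Pass 1: swap minimum into position 0
Pass 2: swap minimum of remaining into position 1
...
Pass 83: last two elements, one swap
Maximum swaps = 84 - 1 = 83


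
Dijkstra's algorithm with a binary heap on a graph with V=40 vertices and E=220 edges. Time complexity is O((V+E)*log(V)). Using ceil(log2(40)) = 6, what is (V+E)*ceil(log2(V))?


Dijkstra with a binary heap: each vertex is extracted once, each edge may relax once.
Each heap operation costs O(log V).
V + E = 40 + 220 = 260
ceil(log2(40)) = 6 (since 2^5 = 32 < 40 <= 64 = 2^6)
Total heap work = (V+E) * ceil(log2(V)) = 260 * 6 = 1560


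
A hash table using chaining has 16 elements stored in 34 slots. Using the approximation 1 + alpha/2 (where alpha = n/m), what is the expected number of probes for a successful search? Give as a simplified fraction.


Load factor alpha = n/m = 16/34
Expected probes = 1 + alpha/2 = 1 + 16/(2*34)
= 1 + 16/68
= 68/68 + 16/68
= 84/68
Simplify: 21/17


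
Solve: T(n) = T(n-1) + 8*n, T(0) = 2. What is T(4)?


Expanding the recurrence:
T(4) = T(3) + 8*4
       = T(2) + 8*3 + 8*4
       ...
       = T(0) + 8*(1 + 2 + ... + 4)
       = 2 + 8 * 4*5/2
       = 2 + 8 * 10
       = 2 + 80 = 82


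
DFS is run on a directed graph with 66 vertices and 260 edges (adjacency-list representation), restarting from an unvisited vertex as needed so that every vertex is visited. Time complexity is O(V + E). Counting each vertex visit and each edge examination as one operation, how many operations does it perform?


A full DFS traversal processes each vertex exactly once (push/pop on stack).
Each directed edge is examined once.
V = 66, E = 260
V + E = 326


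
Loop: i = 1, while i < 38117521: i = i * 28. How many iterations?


i multiplies by 28 each step:
i = 1 -> 28 -> 784 -> 21952 -> 614656 -> 17210368 -> 481890304 (stop)
Iterations = ceil(log_28(38117521)) = 6


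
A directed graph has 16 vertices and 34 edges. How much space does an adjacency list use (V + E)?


Adjacency list: one list head per vertex + one entry per edge
Vertex heads: 16
Edge entries: 34
Total = 16 + 34 = 50


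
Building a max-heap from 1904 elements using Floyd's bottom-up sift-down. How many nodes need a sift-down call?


In a heap of 1904 elements (0-indexed array):
  Last element index: 1903
  Parent of last element: floor((1903 - 1) / 2) = 951
  Internal nodes: indices 0 to 951
  Count = floor(1904/2) = 952


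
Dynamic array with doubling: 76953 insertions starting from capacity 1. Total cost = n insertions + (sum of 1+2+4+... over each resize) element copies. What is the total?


n = 76953
Insertion costs: 76953
Resizes copy 1, 2, 4, ... up to the largest power of 2 that is <= n-1 = 76952, i.e. 65536.
Copy costs = 1 + 2 + 4 + 8 + 16 + 32 + 64 + 128 + 256 + 512 + 1024 + 2048 + 4096 + 8192 + 16384 + 32768 + 65536 = 131071
Total = 76953 + 131071 = 208024


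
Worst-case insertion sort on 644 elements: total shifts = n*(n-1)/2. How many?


Sum of shifts = 1 + 2 + 3 + ... + 643
= 644 * 643 / 2
= 414092 / 2
= 207046


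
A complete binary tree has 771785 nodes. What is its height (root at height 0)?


In a complete binary tree, level k holds nodes 2^k .. 2^(k+1)-1 (1-indexed).
Height = floor(log2(n)) = floor(log2(771785)) = 19
Check: 2^19 = 524288 <= 771785 < 1048576 = 2^20


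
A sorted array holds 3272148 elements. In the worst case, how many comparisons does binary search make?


Halving sequence: 3272148 -> 1636074 -> 818037 -> 409018 -> 204509 -> 102254 -> 51127 -> 25563 -> 12781 -> 6390 -> 3195 -> 1597 -> 798 -> 399 -> 199 -> 99 -> 49 -> 24 -> 12 -> 6 -> 3 -> 1
Number of halvings = 21
Max comparisons = 21 + 1 = 22


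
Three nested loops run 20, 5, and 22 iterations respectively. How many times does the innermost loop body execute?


Loop 1 (outermost): 20 iterations
Loop 2 (middle): 5 iterations per outer
Loop 3 (innermost): 22 iterations per middle
Total = 20 * 5 * 22 = 2200


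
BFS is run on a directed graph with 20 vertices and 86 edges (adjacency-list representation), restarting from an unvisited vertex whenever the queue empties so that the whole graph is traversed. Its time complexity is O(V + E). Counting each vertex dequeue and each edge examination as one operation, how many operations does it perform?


A full BFS traversal dequeues each vertex exactly once and examines each directed edge exactly once.
V = 20 (vertex processing cost)
E = 86 (edge examination cost)
Total operations proportional to V + E = 20 + 86 = 106


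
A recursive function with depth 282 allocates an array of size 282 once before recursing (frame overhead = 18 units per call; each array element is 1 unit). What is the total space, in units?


Array allocation: 282 units (allocated once)
Stack frames: 282 deep * 18 per frame = 5076 units
Total = 282 + 5076 = 5358


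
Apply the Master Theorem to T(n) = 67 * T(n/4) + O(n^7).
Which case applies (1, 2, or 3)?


The Master Theorem: T(n) = a*T(n/b) + O(n^c)
  a = 67, b = 4, c = 7
log_b(a) = log_4(67) ~ 3.033
Compare b^c with a: 4^7 = 16384 > 67, so c > log_b(a).
Since c > log_b(a), Case 3 applies.
T(n) = O(n^7)
Master Theorem case = 3


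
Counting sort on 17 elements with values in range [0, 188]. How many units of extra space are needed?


Output array size: 17 (to store sorted result)
Count array size: 189 (one slot per possible value, range 0 to 188)
Total extra space = 17 + 189 = 206


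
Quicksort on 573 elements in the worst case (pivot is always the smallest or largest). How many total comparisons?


In the worst case, each partition step picks the worst pivot:
  Partition 1: 572 comparisons (n-1 elements to compare)
  Partition 2: 571 comparisons
  Partition 3: 570 comparisons
  Partition 4: 569 comparisons
  Partition 5: 568 comparisons
  ...
  Last partition: 0 comparisons
Total = (n-1) + (n-2) + ... + 1 + 0 = n*(n-1)/2
= 573*572/2 = 163878


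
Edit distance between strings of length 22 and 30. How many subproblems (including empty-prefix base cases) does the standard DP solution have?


The table includes base cases (empty prefixes).
Rows: (m+1) = 23
Columns: (n+1) = 31
Total = 23 * 31 = 713


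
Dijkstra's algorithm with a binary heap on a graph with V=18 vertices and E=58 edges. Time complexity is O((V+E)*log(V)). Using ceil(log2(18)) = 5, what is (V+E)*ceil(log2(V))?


Dijkstra with a binary heap: each vertex is extracted once, each edge may relax once.
Each heap operation costs O(log V).
V + E = 18 + 58 = 76
ceil(log2(18)) = 5 (since 2^4 = 16 < 18 <= 32 = 2^5)
Total heap work = (V+E) * ceil(log2(V)) = 76 * 5 = 380


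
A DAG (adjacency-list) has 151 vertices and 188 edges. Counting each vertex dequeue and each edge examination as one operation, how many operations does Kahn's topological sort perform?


V = 151 (vertex processing)
E = 188 (edge processing)
V + E = 151 + 188 = 339


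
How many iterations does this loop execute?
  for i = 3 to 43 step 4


The loop variable i takes values starting at 3 and increments by 4 each iteration.
Sequence: i = 3, 7, 11, 15, 19, 23, 27, 31, 35, ...
The upper bound 43 is inclusive, so the count is floor((last - first) / step) + 1:
floor((43 - 3) / 4) + 1 = floor(40/4) + 1 = 10 + 1 = 11


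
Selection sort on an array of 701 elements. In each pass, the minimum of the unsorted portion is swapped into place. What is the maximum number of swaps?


Selection sort performs one swap per pass:
  Pass 1: find min in positions 0 to 700, swap with position 0
  Pass 2: find min in positions 1 to 700, swap with position 1
  Pass 3: find min in positions 2 to 700, swap with position 2
  Pass 4: find min in positions 3 to 700, swap with position 3
  Pass 5: find min in positions 4 to 700, swap with position 4
  ... (695 more passes)
Total passes (and swaps) = n - 1 = 701 - 1 = 700


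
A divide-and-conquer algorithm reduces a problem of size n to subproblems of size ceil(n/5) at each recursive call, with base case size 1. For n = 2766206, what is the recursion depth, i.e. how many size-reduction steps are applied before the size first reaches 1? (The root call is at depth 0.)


Each step divides the size by 5 (rounding up); after k steps the size is ceil(n/5^k), which equals 1 exactly when 5^k >= n.
So the depth is the smallest k with 5^k >= 2766206, i.e. ceil(log_5(2766206)).
5^9 = 1953125 < 2766206 <= 9765625 = 5^10
Recursion depth = 10


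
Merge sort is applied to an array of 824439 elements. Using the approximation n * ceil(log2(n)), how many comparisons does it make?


Merge sort divides the array into halves recursively.
Number of levels = ceil(log2(824439)) = 20
At each level, approximately n = 824439 comparisons are needed for merging.
Total comparisons ~ n * ceil(log2(n)) = 824439 * 20 = 16488780


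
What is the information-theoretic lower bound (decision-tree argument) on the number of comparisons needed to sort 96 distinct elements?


A binary decision tree of height h has at most 2^h leaves and needs at least n! of them, so h >= ceil(log2(n!)).
96! is far too large to multiply out, so use Stirling's series:
  ln(n!) ~ n ln n - n + (1/2) ln(2 pi n) + 1/(12n)  (error below 1/(360 n^3), negligible here)
  ln(96) = 4.5643482
  n ln n = 96 * 4.5643482 = 438.1774
  (1/2) ln(2 pi * 96) = (1/2) ln(603.1858) = 3.2011
  1/(12*96) = 0.0009
  ln(96!) ~ 438.1774 - 96 + 3.2011 + 0.0009 = 345.3794
Convert to base 2: log2(96!) = 345.3794 / ln 2 = 345.3794 / 0.69314718 = 498.2771
ceil(498.2771) = 499


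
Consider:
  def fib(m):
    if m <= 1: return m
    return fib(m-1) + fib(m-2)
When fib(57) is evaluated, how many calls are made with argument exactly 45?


Let N(m) = number of times fib(m) is called while evaluating fib(57).
N(57) = 1 (the initial call).
N(56) = 1 (only fib(57) calls it).
For 1 <= m <= 55: fib(m) is called by fib(m+1) and fib(m+2), so
  N(m) = N(m+1) + N(m+2).
fib(0) is called only by fib(2), so N(0) = N(2).
Walk down from m=57:
  N(57)=1, N(56)=1, N(55)=2, N(54)=3, N(53)=5, N(52)=8, N(51)=13, N(50)=21, N(49)=34, N(48)=55, N(47)=89, N(46)=144, N(45)=233
N(45) = 233


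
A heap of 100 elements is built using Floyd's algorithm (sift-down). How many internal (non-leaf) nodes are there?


Leaf nodes occupy roughly half the array.
Sift-down is called for each internal node, starting from the last one.
Internal nodes = floor(n/2) = floor(100/2) = 50


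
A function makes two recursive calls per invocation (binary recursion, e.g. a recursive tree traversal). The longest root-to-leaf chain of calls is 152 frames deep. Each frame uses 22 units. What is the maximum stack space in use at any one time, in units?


Binary recursion: the two calls run one after the other, so only one root-to-leaf chain of frames is on the stack at a time.
Maximum depth (longest chain) = 152 frames
Each frame = 22 units
Max stack space = 152 * 22 = 3344


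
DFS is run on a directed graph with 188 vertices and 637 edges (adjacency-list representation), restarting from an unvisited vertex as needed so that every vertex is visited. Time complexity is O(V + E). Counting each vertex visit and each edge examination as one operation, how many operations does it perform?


A full DFS traversal processes each vertex exactly once (push/pop on stack).
Each directed edge is examined once.
V = 188, E = 637
V + E = 825


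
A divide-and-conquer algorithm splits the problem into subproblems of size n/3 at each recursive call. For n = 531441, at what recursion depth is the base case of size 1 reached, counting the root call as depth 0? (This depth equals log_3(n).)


At each depth, the problem size is divided by 3:
  Depth 0: problem size = 531441
  Depth 1: problem size = 177147
  Depth 2: problem size = 59049
  Depth 3: problem size = 19683
  Depth 4: problem size = 6561
  Depth 5: problem size = 2187
  Depth 6: problem size = 729
  Depth 7: problem size = 243
  Depth 8: problem size = 81
  Depth 9: problem size = 27
  Depth 10: problem size = 9
  Depth 11: problem size = 3
  Depth 12: problem size = 1 (base case)
The base case is reached at depth log_3(531441) = 12 (the tree has 13 levels counting depth 0, but the depth asked for is 12).
Recursion depth = 12


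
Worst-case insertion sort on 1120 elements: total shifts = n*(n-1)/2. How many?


Sum of shifts = 1 + 2 + 3 + ... + 1119
= 1120 * 1119 / 2
= 1253280 / 2
= 626640


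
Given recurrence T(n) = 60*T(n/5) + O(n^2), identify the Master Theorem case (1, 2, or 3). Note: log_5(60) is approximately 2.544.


Master Theorem parameters: a=60, b=5, c=2
log_b(a) = 2.544
Compare b^c with a: 5^2 = 25 < 60, so c < log_b(a).
Comparing c=2 vs log_b(a)=2.544:
2 < 2.544 => Case 1
Result: T(n) = O(n^(log_5 60)) ~ O(n^2.544)
Master Theorem case = 1


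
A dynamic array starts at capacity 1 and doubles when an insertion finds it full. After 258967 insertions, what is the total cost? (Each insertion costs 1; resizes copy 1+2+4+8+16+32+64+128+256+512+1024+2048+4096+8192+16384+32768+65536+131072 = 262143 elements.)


Insertion cost: 258967 (one per element)
Resizes occur just before inserting elements 2, 3, 5, 9, ...
Elements copied at each resize: 1 + 2 + 4 + 8 + 16 + 32 + 64 + 128 + 256 + 512 + 1024 + 2048 + 4096 + 8192 + 16384 + 32768 + 65536 + 131072
Sum of copies = 262143 (geometric series: 2^k - 1)
Total = 258967 + 262143 = 521110


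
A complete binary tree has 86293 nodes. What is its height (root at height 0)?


In a complete binary tree, level k holds nodes 2^k .. 2^(k+1)-1 (1-indexed).
Height = floor(log2(n)) = floor(log2(86293)) = 16
Check: 2^16 = 65536 <= 86293 < 131072 = 2^17


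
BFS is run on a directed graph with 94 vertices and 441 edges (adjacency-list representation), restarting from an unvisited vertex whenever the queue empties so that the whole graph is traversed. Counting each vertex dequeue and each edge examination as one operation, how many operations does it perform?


A full BFS traversal dequeues each vertex exactly once and examines each directed edge exactly once.
V = 94 (vertex processing cost)
E = 441 (edge examination cost)
Total operations proportional to V + E = 94 + 441 = 535


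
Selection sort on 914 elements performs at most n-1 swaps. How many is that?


Each of the 913 passes places one element in its final position.
Pass 1: swap minimum into position 0
Pass 2: swap minimum of remaining into position 1
...
Pass 913: last two elements, one swap
Maximum swaps = 914 - 1 = 913


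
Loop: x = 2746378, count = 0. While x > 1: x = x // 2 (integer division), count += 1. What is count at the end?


The variable x halves each step:
x = 2746378 -> 1373189 -> 686594 -> 343297 -> 171648 -> 85824 -> 42912 -> 21456 -> 10728 -> 5364 -> 2682 -> 1341 -> 670 -> 335 -> 167 -> 83 -> 41 -> 20 -> 10 -> 5 -> 2 -> 1
Number of halvings = floor(log2(2746378)) = 21
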